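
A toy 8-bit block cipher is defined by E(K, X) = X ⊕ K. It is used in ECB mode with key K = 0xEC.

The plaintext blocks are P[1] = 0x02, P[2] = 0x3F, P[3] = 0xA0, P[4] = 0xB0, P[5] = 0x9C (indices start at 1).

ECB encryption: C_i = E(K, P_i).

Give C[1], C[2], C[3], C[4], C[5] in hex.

C[1]: E(K, 0x02) = 0xEE.
C[2]: E(K, 0x3F) = 0xD3.
C[3]: E(K, 0xA0) = 0x4C.
C[4]: E(K, 0xB0) = 0x5C.
C[5]: E(K, 0x9C) = 0x70.

C[1] = 0xEE, C[2] = 0xD3, C[3] = 0x4C, C[4] = 0x5C, C[5] = 0x70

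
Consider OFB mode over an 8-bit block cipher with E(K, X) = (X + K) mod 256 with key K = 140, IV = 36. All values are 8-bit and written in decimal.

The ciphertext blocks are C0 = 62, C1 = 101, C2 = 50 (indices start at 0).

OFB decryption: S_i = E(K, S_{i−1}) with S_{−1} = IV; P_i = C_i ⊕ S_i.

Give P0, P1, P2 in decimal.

P0 = 142, P1 = 89, P2 = 250

P0: S = E(K, 36) = 176; 62 ⊕ 176 = 142.
P1: S = E(K, 176) = 60; 101 ⊕ 60 = 89.
P2: S = E(K, 60) = 200; 50 ⊕ 200 = 250.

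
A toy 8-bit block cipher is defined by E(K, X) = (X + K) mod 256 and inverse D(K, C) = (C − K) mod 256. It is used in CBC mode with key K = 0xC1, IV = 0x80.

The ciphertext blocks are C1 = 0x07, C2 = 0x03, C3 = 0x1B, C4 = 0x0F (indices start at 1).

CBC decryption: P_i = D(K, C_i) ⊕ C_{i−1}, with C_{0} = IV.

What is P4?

P4 = 0x55

P4: D(K, 0x0F) = 0x4E; 0x4E ⊕ 0x1B = 0x55.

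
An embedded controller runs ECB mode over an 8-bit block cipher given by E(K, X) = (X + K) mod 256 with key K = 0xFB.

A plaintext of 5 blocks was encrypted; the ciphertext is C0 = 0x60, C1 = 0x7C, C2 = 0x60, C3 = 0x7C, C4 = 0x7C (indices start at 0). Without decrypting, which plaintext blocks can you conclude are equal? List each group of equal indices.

P0 = P2; P1 = P3 = P4

ECB encrypts each block independently with the same key, so equal ciphertext blocks imply equal plaintext blocks.
C0 = C2 = 0x60, so P0 = P2.
C1 = C3 = C4 = 0x7C, so P1 = P3 = P4.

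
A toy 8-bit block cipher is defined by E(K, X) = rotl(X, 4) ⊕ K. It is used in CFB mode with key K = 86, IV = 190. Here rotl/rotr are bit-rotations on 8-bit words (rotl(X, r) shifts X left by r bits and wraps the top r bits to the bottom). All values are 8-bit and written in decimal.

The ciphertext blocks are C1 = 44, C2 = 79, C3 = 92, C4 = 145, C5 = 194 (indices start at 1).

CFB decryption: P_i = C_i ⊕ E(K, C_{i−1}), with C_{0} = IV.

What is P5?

P5: E(K, 145) = 79; 194 ⊕ 79 = 141.

P5 = 141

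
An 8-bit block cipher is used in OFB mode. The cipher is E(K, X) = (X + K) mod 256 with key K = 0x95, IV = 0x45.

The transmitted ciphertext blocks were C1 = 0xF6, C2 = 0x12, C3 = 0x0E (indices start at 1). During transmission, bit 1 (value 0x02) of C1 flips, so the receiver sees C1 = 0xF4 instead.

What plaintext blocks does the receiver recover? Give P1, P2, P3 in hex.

OFB decryption: S_i = E(K, S_{i−1}) with S_{0} = IV; P_i = C_i ⊕ S_i.
Only C1 changed, to 0xF4. In OFB, a change in C_i flips the same bit in P_i only; the keystream is unaffected. Decrypting the received ciphertext:
P1: S = E(K, 0x45) = 0xDA; 0xF4 ⊕ 0xDA = 0x2E.
P2: S = E(K, 0xDA) = 0x6F; 0x12 ⊕ 0x6F = 0x7D.
P3: S = E(K, 0x6F) = 0x04; 0x0E ⊕ 0x04 = 0x0A.
Blocks that differ from the original plaintext: P1.

P1 = 0x2E, P2 = 0x7D, P3 = 0x0A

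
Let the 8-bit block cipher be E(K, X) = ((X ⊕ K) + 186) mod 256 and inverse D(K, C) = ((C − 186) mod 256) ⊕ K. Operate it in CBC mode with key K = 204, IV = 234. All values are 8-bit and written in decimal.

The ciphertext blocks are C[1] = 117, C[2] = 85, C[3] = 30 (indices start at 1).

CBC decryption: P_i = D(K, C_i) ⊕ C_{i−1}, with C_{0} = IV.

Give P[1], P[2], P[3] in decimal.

P[1]: D(K, 117) = 119; 119 ⊕ 234 = 157.
P[2]: D(K, 85) = 87; 87 ⊕ 117 = 34.
P[3]: D(K, 30) = 168; 168 ⊕ 85 = 253.

P[1] = 157, P[2] = 34, P[3] = 253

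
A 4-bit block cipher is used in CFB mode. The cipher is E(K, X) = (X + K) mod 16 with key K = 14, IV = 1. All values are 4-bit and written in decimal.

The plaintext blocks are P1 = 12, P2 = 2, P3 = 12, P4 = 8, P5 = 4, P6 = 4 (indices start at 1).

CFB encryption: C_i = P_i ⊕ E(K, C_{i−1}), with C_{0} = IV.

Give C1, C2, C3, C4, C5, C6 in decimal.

C1 = 3, C2 = 3, C3 = 13, C4 = 3, C5 = 5, C6 = 7

C1: E(K, 1) = 15; 12 ⊕ 15 = 3.
C2: E(K, 3) = 1; 2 ⊕ 1 = 3.
C3: E(K, 3) = 1; 12 ⊕ 1 = 13.
C4: E(K, 13) = 11; 8 ⊕ 11 = 3.
C5: E(K, 3) = 1; 4 ⊕ 1 = 5.
C6: E(K, 5) = 3; 4 ⊕ 3 = 7.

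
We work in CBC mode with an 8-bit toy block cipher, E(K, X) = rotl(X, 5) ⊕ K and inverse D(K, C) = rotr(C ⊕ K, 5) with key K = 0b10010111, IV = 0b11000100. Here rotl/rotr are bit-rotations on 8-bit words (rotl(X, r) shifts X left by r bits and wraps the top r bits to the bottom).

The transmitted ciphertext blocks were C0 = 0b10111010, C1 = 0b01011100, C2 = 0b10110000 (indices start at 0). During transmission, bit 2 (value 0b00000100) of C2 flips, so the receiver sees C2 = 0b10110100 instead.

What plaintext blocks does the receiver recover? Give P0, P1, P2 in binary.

CBC decryption: P_i = D(K, C_i) ⊕ C_{i−1}, with C_{−1} = IV.
Only C2 changed, to 0b10110100. In CBC, a change in C_i garbles P_i and flips the same bit in P_{i+1}. Decrypting the received ciphertext:
P0: D(K, 0b10111010) = 0b01101001; 0b01101001 ⊕ 0b11000100 = 0b10101101.
P1: D(K, 0b01011100) = 0b01011110; 0b01011110 ⊕ 0b10111010 = 0b11100100.
P2: D(K, 0b10110100) = 0b00011001; 0b00011001 ⊕ 0b01011100 = 0b01000101.
Blocks that differ from the original plaintext: P2.

P0 = 0b10101101, P1 = 0b11100100, P2 = 0b01000101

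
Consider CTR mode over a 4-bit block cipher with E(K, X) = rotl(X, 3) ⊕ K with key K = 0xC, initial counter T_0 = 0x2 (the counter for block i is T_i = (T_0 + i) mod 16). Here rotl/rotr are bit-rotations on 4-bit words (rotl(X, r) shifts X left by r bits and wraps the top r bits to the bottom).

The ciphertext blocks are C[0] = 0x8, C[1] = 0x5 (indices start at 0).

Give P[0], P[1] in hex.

P[0] = 0x5, P[1] = 0x0

CTR decryption: S_i = E(K, T_i) where T_i is the counter for block i; P_i = C_i ⊕ S_i.
P[0]: T = 0x2, S = E(K, T) = 0xD; 0x8 ⊕ 0xD = 0x5.
P[1]: T = 0x3, S = E(K, T) = 0x5; 0x5 ⊕ 0x5 = 0x0.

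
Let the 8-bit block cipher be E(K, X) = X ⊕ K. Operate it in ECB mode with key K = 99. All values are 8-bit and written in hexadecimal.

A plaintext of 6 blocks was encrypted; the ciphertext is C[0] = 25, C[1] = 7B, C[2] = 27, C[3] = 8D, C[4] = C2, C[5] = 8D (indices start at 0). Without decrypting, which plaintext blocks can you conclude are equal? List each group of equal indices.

ECB encrypts each block independently with the same key, so equal ciphertext blocks imply equal plaintext blocks.
C[3] = C[5] = 8D, so P[3] = P[5].

P[3] = P[5]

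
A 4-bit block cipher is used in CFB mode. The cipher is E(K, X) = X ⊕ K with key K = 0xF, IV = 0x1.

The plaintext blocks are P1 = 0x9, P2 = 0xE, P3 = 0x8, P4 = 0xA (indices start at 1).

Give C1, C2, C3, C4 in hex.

CFB encryption: C_i = P_i ⊕ E(K, C_{i−1}), with C_{0} = IV.
C1: E(K, 0x1) = 0xE; 0x9 ⊕ 0xE = 0x7.
C2: E(K, 0x7) = 0x8; 0xE ⊕ 0x8 = 0x6.
C3: E(K, 0x6) = 0x9; 0x8 ⊕ 0x9 = 0x1.
C4: E(K, 0x1) = 0xE; 0xA ⊕ 0xE = 0x4.

C1 = 0x7, C2 = 0x6, C3 = 0x1, C4 = 0x4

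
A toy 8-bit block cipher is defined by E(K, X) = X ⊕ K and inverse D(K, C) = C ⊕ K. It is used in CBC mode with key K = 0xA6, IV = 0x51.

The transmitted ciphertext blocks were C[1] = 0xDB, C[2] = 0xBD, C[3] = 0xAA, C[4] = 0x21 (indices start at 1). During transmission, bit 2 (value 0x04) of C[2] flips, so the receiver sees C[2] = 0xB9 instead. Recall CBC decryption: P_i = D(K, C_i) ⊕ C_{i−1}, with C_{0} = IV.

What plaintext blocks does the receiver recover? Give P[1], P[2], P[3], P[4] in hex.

Only C[2] changed, to 0xB9. In CBC, a change in C_i garbles P_i and flips the same bit in P_{i+1}. Decrypting the received ciphertext:
P[1]: D(K, 0xDB) = 0x7D; 0x7D ⊕ 0x51 = 0x2C.
P[2]: D(K, 0xB9) = 0x1F; 0x1F ⊕ 0xDB = 0xC4.
P[3]: D(K, 0xAA) = 0x0C; 0x0C ⊕ 0xB9 = 0xB5.
P[4]: D(K, 0x21) = 0x87; 0x87 ⊕ 0xAA = 0x2D.
Blocks that differ from the original plaintext: P[2], P[3].

P[1] = 0x2C, P[2] = 0xC4, P[3] = 0xB5, P[4] = 0x2D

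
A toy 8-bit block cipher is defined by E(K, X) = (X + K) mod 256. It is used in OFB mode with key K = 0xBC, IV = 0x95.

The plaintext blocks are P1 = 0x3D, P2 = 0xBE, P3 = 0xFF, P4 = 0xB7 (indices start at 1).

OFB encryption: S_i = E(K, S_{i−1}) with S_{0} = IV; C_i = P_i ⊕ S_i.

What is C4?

C4 = 0x32

C1: S = E(K, 0x95) = 0x51; 0x3D ⊕ 0x51 = 0x6C.
C2: S = E(K, 0x51) = 0x0D; 0xBE ⊕ 0x0D = 0xB3.
C3: S = E(K, 0x0D) = 0xC9; 0xFF ⊕ 0xC9 = 0x36.
C4: S = E(K, 0xC9) = 0x85; 0xB7 ⊕ 0x85 = 0x32.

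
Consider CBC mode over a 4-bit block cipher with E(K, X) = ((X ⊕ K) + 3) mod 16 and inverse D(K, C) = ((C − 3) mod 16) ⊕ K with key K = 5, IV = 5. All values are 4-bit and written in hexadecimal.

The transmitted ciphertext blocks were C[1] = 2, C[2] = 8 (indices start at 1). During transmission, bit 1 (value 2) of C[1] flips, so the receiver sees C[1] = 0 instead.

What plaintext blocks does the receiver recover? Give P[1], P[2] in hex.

CBC decryption: P_i = D(K, C_i) ⊕ C_{i−1}, with C_{0} = IV.
Only C[1] changed, to 0. In CBC, a change in C_i garbles P_i and flips the same bit in P_{i+1}. Decrypting the received ciphertext:
P[1]: D(K, 0) = 8; 8 ⊕ 5 = D.
P[2]: D(K, 8) = 0; 0 ⊕ 0 = 0.
Blocks that differ from the original plaintext: P[1], P[2].

P[1] = D, P[2] = 0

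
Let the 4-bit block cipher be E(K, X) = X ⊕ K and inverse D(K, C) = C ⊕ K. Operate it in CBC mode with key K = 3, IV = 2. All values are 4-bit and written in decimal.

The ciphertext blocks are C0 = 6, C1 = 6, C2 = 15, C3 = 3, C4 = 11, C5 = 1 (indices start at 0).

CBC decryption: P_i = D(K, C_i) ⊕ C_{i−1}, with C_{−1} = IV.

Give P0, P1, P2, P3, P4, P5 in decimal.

P0 = 7, P1 = 3, P2 = 10, P3 = 15, P4 = 11, P5 = 9

P0: D(K, 6) = 5; 5 ⊕ 2 = 7.
P1: D(K, 6) = 5; 5 ⊕ 6 = 3.
P2: D(K, 15) = 12; 12 ⊕ 6 = 10.
P3: D(K, 3) = 0; 0 ⊕ 15 = 15.
P4: D(K, 11) = 8; 8 ⊕ 3 = 11.
P5: D(K, 1) = 2; 2 ⊕ 11 = 9.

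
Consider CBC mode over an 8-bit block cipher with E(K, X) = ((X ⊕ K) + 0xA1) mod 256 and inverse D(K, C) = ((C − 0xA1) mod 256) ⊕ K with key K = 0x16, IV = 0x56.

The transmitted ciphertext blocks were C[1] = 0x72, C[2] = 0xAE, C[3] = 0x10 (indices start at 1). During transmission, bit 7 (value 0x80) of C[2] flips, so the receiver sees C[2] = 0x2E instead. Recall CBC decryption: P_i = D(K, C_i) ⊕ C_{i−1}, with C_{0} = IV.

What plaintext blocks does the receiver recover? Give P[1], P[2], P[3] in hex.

Only C[2] changed, to 0x2E. In CBC, a change in C_i garbles P_i and flips the same bit in P_{i+1}. Decrypting the received ciphertext:
P[1]: D(K, 0x72) = 0xC7; 0xC7 ⊕ 0x56 = 0x91.
P[2]: D(K, 0x2E) = 0x9B; 0x9B ⊕ 0x72 = 0xE9.
P[3]: D(K, 0x10) = 0x79; 0x79 ⊕ 0x2E = 0x57.
Blocks that differ from the original plaintext: P[2], P[3].

P[1] = 0x91, P[2] = 0xE9, P[3] = 0x57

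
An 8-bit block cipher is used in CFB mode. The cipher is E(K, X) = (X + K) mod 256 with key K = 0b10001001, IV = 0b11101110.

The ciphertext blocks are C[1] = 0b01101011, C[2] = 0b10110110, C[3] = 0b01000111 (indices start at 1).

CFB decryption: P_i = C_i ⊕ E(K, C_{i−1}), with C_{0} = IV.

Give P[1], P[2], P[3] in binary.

P[1] = 0b00011100, P[2] = 0b01000010, P[3] = 0b01111000

P[1]: E(K, 0b11101110) = 0b01110111; 0b01101011 ⊕ 0b01110111 = 0b00011100.
P[2]: E(K, 0b01101011) = 0b11110100; 0b10110110 ⊕ 0b11110100 = 0b01000010.
P[3]: E(K, 0b10110110) = 0b00111111; 0b01000111 ⊕ 0b00111111 = 0b01111000.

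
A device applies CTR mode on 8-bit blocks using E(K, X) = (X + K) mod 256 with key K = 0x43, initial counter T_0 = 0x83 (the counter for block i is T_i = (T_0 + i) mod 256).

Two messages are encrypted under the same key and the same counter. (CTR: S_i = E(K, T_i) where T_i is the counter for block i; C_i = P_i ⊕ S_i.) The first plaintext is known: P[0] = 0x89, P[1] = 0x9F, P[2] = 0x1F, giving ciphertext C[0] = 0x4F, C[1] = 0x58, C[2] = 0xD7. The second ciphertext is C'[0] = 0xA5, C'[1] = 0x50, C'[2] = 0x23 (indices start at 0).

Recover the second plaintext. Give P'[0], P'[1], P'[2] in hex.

P'[0] = 0x63, P'[1] = 0x97, P'[2] = 0xEB

In CTR with a reused counter, both messages share the same keystream S_i, so C_i ⊕ C'_i = P_i ⊕ P'_i and thus P'_i = P_i ⊕ C_i ⊕ C'_i.
P'[0]: 0x89 ⊕ 0x4F ⊕ 0xA5 = 0x63.
P'[1]: 0x9F ⊕ 0x58 ⊕ 0x50 = 0x97.
P'[2]: 0x1F ⊕ 0xD7 ⊕ 0x23 = 0xEB.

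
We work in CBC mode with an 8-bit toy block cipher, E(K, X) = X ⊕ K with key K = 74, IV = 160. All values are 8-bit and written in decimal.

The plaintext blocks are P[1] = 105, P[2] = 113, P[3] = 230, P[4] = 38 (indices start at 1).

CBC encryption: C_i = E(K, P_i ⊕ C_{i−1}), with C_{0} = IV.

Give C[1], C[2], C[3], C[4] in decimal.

C[1]: P[1] ⊕ 160 = 201; E(K, 201) = 131.
C[2]: P[2] ⊕ 131 = 242; E(K, 242) = 184.
C[3]: P[3] ⊕ 184 = 94; E(K, 94) = 20.
C[4]: P[4] ⊕ 20 = 50; E(K, 50) = 120.

C[1] = 131, C[2] = 184, C[3] = 20, C[4] = 120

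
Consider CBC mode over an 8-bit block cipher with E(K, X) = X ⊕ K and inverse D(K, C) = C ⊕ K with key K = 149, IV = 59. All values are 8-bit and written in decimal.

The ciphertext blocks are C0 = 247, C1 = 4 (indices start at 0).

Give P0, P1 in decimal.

P0 = 89, P1 = 102

CBC decryption: P_i = D(K, C_i) ⊕ C_{i−1}, with C_{−1} = IV.
P0: D(K, 247) = 98; 98 ⊕ 59 = 89.
P1: D(K, 4) = 145; 145 ⊕ 247 = 102.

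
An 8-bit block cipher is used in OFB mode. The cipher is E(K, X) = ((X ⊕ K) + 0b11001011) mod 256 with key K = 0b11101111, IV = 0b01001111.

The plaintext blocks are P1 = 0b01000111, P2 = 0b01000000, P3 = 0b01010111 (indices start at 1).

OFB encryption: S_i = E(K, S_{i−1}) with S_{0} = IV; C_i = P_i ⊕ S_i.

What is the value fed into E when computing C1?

C1: S = E(K, 0b01001111) = 0b01101011; 0b01000111 ⊕ 0b01101011 = 0b00101100.
So the input to E for block 1 is 0b01001111.

0b01001111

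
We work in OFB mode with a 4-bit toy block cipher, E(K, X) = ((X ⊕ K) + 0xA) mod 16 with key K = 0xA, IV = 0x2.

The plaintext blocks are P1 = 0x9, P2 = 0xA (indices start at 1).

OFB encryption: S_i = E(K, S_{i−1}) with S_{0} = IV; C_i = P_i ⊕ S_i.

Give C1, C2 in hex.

C1: S = E(K, 0x2) = 0x2; 0x9 ⊕ 0x2 = 0xB.
C2: S = E(K, 0x2) = 0x2; 0xA ⊕ 0x2 = 0x8.

C1 = 0xB, C2 = 0x8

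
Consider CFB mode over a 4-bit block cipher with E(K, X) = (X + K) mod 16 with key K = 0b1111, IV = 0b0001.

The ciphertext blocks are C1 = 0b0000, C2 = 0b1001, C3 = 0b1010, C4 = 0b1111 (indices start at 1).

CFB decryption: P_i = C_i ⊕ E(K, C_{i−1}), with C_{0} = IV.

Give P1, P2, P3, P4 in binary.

P1: E(K, 0b0001) = 0b0000; 0b0000 ⊕ 0b0000 = 0b0000.
P2: E(K, 0b0000) = 0b1111; 0b1001 ⊕ 0b1111 = 0b0110.
P3: E(K, 0b1001) = 0b1000; 0b1010 ⊕ 0b1000 = 0b0010.
P4: E(K, 0b1010) = 0b1001; 0b1111 ⊕ 0b1001 = 0b0110.

P1 = 0b0000, P2 = 0b0110, P3 = 0b0010, P4 = 0b0110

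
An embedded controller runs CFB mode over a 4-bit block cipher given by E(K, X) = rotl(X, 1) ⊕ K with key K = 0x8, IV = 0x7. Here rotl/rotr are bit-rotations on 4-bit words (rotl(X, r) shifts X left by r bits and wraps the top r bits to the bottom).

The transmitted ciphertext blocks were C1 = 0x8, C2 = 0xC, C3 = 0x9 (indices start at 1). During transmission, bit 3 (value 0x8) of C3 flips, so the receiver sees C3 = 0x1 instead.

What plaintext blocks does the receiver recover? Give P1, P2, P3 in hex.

P1 = 0xE, P2 = 0x5, P3 = 0x0

CFB decryption: P_i = C_i ⊕ E(K, C_{i−1}), with C_{0} = IV.
Only C3 changed, to 0x1. In CFB, a change in C_i flips the same bit in P_i and garbles P_{i+1}. Decrypting the received ciphertext:
P1: E(K, 0x7) = 0x6; 0x8 ⊕ 0x6 = 0xE.
P2: E(K, 0x8) = 0x9; 0xC ⊕ 0x9 = 0x5.
P3: E(K, 0xC) = 0x1; 0x1 ⊕ 0x1 = 0x0.
Blocks that differ from the original plaintext: P3.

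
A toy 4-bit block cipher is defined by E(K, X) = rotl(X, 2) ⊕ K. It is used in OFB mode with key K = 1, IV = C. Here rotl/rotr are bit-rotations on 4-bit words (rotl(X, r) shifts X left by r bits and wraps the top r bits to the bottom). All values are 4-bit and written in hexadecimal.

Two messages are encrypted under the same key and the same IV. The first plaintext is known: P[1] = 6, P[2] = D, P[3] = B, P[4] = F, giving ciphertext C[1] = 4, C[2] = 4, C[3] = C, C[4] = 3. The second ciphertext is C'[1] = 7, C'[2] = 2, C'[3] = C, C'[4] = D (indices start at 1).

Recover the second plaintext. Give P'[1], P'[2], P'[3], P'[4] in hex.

In OFB with a reused IV, both messages share the same keystream S_i, so C_i ⊕ C'_i = P_i ⊕ P'_i and thus P'_i = P_i ⊕ C_i ⊕ C'_i.
P'[1]: 6 ⊕ 4 ⊕ 7 = 5.
P'[2]: D ⊕ 4 ⊕ 2 = B.
P'[3]: B ⊕ C ⊕ C = B.
P'[4]: F ⊕ 3 ⊕ D = 1.

P'[1] = 5, P'[2] = B, P'[3] = B, P'[4] = 1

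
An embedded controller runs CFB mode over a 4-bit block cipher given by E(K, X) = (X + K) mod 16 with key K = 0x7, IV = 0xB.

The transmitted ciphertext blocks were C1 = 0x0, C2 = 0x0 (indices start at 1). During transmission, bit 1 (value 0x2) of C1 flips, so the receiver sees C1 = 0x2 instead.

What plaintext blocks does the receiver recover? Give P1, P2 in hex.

CFB decryption: P_i = C_i ⊕ E(K, C_{i−1}), with C_{0} = IV.
Only C1 changed, to 0x2. In CFB, a change in C_i flips the same bit in P_i and garbles P_{i+1}. Decrypting the received ciphertext:
P1: E(K, 0xB) = 0x2; 0x2 ⊕ 0x2 = 0x0.
P2: E(K, 0x2) = 0x9; 0x0 ⊕ 0x9 = 0x9.
Blocks that differ from the original plaintext: P1, P2.

P1 = 0x0, P2 = 0x9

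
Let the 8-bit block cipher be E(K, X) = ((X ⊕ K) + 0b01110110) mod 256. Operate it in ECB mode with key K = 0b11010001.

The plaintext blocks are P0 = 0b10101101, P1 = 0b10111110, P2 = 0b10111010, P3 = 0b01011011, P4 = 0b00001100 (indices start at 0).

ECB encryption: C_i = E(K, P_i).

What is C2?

C2 = 0b11100001

C2: E(K, 0b10111010) = 0b11100001.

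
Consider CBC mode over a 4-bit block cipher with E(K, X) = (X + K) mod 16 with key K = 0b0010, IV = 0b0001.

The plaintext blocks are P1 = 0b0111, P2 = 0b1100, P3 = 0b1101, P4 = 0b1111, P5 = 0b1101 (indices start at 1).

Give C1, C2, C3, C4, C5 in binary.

C1 = 0b1000, C2 = 0b0110, C3 = 0b1101, C4 = 0b0100, C5 = 0b1011

CBC encryption: C_i = E(K, P_i ⊕ C_{i−1}), with C_{0} = IV.
C1: P1 ⊕ 0b0001 = 0b0110; E(K, 0b0110) = 0b1000.
C2: P2 ⊕ 0b1000 = 0b0100; E(K, 0b0100) = 0b0110.
C3: P3 ⊕ 0b0110 = 0b1011; E(K, 0b1011) = 0b1101.
C4: P4 ⊕ 0b1101 = 0b0010; E(K, 0b0010) = 0b0100.
C5: P5 ⊕ 0b0100 = 0b1001; E(K, 0b1001) = 0b1011.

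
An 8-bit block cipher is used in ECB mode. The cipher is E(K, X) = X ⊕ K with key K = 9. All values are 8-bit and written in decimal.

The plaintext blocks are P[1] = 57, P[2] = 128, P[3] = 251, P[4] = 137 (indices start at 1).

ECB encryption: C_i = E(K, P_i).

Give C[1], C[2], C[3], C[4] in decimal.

C[1]: E(K, 57) = 48.
C[2]: E(K, 128) = 137.
C[3]: E(K, 251) = 242.
C[4]: E(K, 137) = 128.

C[1] = 48, C[2] = 137, C[3] = 242, C[4] = 128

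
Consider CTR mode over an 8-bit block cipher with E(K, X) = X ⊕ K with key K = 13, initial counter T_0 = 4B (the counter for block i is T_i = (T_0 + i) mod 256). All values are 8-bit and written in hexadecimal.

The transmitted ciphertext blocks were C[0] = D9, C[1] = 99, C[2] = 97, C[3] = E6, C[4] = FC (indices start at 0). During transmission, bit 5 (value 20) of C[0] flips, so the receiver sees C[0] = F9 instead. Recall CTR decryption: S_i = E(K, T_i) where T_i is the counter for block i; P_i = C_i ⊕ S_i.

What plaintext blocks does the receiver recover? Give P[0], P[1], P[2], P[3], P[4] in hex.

Only C[0] changed, to F9. In CTR, a change in C_i flips the same bit in P_i only; the keystream is unaffected. Decrypting the received ciphertext:
P[0]: T = 4B, S = E(K, T) = 58; F9 ⊕ 58 = A1.
P[1]: T = 4C, S = E(K, T) = 5F; 99 ⊕ 5F = C6.
P[2]: T = 4D, S = E(K, T) = 5E; 97 ⊕ 5E = C9.
P[3]: T = 4E, S = E(K, T) = 5D; E6 ⊕ 5D = BB.
P[4]: T = 4F, S = E(K, T) = 5C; FC ⊕ 5C = A0.
Blocks that differ from the original plaintext: P[0].

P[0] = A1, P[1] = C6, P[2] = C9, P[3] = BB, P[4] = A0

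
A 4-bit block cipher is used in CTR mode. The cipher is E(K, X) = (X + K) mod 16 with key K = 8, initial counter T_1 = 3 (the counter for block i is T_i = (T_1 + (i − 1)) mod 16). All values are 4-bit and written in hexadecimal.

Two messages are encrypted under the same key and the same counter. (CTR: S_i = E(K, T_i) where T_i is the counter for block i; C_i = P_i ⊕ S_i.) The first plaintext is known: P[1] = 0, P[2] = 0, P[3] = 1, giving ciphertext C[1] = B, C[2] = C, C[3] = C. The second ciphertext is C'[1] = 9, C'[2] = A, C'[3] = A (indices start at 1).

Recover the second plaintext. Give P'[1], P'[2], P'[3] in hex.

P'[1] = 2, P'[2] = 6, P'[3] = 7

In CTR with a reused counter, both messages share the same keystream S_i, so C_i ⊕ C'_i = P_i ⊕ P'_i and thus P'_i = P_i ⊕ C_i ⊕ C'_i.
P'[1]: 0 ⊕ B ⊕ 9 = 2.
P'[2]: 0 ⊕ C ⊕ A = 6.
P'[3]: 1 ⊕ C ⊕ A = 7.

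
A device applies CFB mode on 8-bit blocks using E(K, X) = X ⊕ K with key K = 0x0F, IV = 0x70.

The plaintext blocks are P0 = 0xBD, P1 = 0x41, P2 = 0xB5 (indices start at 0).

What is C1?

C1 = 0x8C

CFB encryption: C_i = P_i ⊕ E(K, C_{i−1}), with C_{−1} = IV.
C0: E(K, 0x70) = 0x7F; 0xBD ⊕ 0x7F = 0xC2.
C1: E(K, 0xC2) = 0xCD; 0x41 ⊕ 0xCD = 0x8C.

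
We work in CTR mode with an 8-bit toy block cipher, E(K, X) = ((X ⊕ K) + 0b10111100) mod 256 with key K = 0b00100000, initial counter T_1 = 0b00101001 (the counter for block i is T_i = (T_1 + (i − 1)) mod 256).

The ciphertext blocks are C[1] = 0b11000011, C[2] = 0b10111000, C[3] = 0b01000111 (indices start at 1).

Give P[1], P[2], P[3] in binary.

CTR decryption: S_i = E(K, T_i) where T_i is the counter for block i; P_i = C_i ⊕ S_i.
P[1]: T = 0b00101001, S = E(K, T) = 0b11000101; 0b11000011 ⊕ 0b11000101 = 0b00000110.
P[2]: T = 0b00101010, S = E(K, T) = 0b11000110; 0b10111000 ⊕ 0b11000110 = 0b01111110.
P[3]: T = 0b00101011, S = E(K, T) = 0b11000111; 0b01000111 ⊕ 0b11000111 = 0b10000000.

P[1] = 0b00000110, P[2] = 0b01111110, P[3] = 0b10000000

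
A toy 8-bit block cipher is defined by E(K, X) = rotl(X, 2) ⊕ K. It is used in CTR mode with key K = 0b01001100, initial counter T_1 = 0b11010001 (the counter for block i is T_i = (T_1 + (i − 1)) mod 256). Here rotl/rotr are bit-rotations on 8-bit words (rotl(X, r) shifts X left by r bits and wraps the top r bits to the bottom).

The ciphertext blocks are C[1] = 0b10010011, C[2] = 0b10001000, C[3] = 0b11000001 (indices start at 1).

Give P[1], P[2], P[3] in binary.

CTR decryption: S_i = E(K, T_i) where T_i is the counter for block i; P_i = C_i ⊕ S_i.
P[1]: T = 0b11010001, S = E(K, T) = 0b00001011; 0b10010011 ⊕ 0b00001011 = 0b10011000.
P[2]: T = 0b11010010, S = E(K, T) = 0b00000111; 0b10001000 ⊕ 0b00000111 = 0b10001111.
P[3]: T = 0b11010011, S = E(K, T) = 0b00000011; 0b11000001 ⊕ 0b00000011 = 0b11000010.

P[1] = 0b10011000, P[2] = 0b10001111, P[3] = 0b11000010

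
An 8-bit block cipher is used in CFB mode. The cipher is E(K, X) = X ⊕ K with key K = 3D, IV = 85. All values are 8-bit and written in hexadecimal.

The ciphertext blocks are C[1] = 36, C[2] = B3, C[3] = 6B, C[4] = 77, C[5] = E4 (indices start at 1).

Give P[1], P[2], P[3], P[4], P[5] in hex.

CFB decryption: P_i = C_i ⊕ E(K, C_{i−1}), with C_{0} = IV.
P[1]: E(K, 85) = B8; 36 ⊕ B8 = 8E.
P[2]: E(K, 36) = 0B; B3 ⊕ 0B = B8.
P[3]: E(K, B3) = 8E; 6B ⊕ 8E = E5.
P[4]: E(K, 6B) = 56; 77 ⊕ 56 = 21.
P[5]: E(K, 77) = 4A; E4 ⊕ 4A = AE.

P[1] = 8E, P[2] = B8, P[3] = E5, P[4] = 21, P[5] = AE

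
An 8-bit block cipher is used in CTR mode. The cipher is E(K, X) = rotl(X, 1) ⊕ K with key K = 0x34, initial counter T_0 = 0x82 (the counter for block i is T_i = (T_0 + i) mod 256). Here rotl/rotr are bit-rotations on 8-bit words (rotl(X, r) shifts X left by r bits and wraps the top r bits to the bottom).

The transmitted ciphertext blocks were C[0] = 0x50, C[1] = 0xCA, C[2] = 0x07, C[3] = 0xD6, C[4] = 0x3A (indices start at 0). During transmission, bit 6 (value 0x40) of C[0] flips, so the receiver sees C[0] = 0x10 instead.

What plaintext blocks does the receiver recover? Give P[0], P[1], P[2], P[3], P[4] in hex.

CTR decryption: S_i = E(K, T_i) where T_i is the counter for block i; P_i = C_i ⊕ S_i.
Only C[0] changed, to 0x10. In CTR, a change in C_i flips the same bit in P_i only; the keystream is unaffected. Decrypting the received ciphertext:
P[0]: T = 0x82, S = E(K, T) = 0x31; 0x10 ⊕ 0x31 = 0x21.
P[1]: T = 0x83, S = E(K, T) = 0x33; 0xCA ⊕ 0x33 = 0xF9.
P[2]: T = 0x84, S = E(K, T) = 0x3D; 0x07 ⊕ 0x3D = 0x3A.
P[3]: T = 0x85, S = E(K, T) = 0x3F; 0xD6 ⊕ 0x3F = 0xE9.
P[4]: T = 0x86, S = E(K, T) = 0x39; 0x3A ⊕ 0x39 = 0x03.
Blocks that differ from the original plaintext: P[0].

P[0] = 0x21, P[1] = 0xF9, P[2] = 0x3A, P[3] = 0xE9, P[4] = 0x03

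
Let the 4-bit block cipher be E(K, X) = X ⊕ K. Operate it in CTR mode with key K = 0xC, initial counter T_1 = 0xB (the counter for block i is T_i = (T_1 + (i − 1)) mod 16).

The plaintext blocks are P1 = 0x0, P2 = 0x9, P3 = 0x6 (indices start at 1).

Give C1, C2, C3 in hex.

C1 = 0x7, C2 = 0x9, C3 = 0x7

CTR encryption: S_i = E(K, T_i) where T_i is the counter for block i; C_i = P_i ⊕ S_i.
C1: T = 0xB, S = E(K, T) = 0x7; 0x0 ⊕ 0x7 = 0x7.
C2: T = 0xC, S = E(K, T) = 0x0; 0x9 ⊕ 0x0 = 0x9.
C3: T = 0xD, S = E(K, T) = 0x1; 0x6 ⊕ 0x1 = 0x7.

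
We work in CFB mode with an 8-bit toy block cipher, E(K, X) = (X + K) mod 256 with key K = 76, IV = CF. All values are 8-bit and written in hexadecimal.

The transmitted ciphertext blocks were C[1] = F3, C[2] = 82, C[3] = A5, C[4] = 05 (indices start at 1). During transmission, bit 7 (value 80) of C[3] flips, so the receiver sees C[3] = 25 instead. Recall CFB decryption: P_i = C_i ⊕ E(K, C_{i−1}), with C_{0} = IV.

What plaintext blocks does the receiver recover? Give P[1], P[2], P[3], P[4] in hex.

P[1] = B6, P[2] = EB, P[3] = DD, P[4] = 9E

Only C[3] changed, to 25. In CFB, a change in C_i flips the same bit in P_i and garbles P_{i+1}. Decrypting the received ciphertext:
P[1]: E(K, CF) = 45; F3 ⊕ 45 = B6.
P[2]: E(K, F3) = 69; 82 ⊕ 69 = EB.
P[3]: E(K, 82) = F8; 25 ⊕ F8 = DD.
P[4]: E(K, 25) = 9B; 05 ⊕ 9B = 9E.
Blocks that differ from the original plaintext: P[3], P[4].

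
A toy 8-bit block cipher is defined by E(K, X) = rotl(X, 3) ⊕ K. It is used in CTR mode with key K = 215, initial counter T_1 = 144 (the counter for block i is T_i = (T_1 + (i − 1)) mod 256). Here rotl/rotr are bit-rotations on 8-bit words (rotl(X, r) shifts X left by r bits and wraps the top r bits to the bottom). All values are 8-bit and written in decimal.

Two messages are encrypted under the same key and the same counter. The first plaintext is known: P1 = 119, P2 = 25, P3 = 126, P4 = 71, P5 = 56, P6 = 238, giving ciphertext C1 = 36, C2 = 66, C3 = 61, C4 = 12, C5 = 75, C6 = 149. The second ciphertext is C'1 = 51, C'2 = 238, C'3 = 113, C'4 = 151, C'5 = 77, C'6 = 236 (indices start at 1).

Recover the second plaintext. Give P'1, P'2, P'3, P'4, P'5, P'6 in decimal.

P'1 = 96, P'2 = 181, P'3 = 50, P'4 = 220, P'5 = 62, P'6 = 151

In CTR with a reused counter, both messages share the same keystream S_i, so C_i ⊕ C'_i = P_i ⊕ P'_i and thus P'_i = P_i ⊕ C_i ⊕ C'_i.
P'1: 119 ⊕ 36 ⊕ 51 = 96.
P'2: 25 ⊕ 66 ⊕ 238 = 181.
P'3: 126 ⊕ 61 ⊕ 113 = 50.
P'4: 71 ⊕ 12 ⊕ 151 = 220.
P'5: 56 ⊕ 75 ⊕ 77 = 62.
P'6: 238 ⊕ 149 ⊕ 236 = 151.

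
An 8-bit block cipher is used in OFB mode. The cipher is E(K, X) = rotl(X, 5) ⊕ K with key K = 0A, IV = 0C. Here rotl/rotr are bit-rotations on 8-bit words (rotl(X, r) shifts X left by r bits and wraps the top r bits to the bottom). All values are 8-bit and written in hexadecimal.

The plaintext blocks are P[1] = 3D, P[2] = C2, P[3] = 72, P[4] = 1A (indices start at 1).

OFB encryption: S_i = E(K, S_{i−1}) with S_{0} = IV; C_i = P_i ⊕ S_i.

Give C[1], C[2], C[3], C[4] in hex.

C[1] = B6, C[2] = B9, C[3] = 17, C[4] = BC

C[1]: S = E(K, 0C) = 8B; 3D ⊕ 8B = B6.
C[2]: S = E(K, 8B) = 7B; C2 ⊕ 7B = B9.
C[3]: S = E(K, 7B) = 65; 72 ⊕ 65 = 17.
C[4]: S = E(K, 65) = A6; 1A ⊕ A6 = BC.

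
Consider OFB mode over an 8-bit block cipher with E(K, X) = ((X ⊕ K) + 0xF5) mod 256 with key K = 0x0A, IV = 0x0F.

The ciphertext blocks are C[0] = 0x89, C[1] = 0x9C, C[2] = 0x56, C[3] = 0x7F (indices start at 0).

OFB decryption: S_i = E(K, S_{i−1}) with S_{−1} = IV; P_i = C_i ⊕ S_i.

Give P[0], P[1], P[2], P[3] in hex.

P[0]: S = E(K, 0x0F) = 0xFA; 0x89 ⊕ 0xFA = 0x73.
P[1]: S = E(K, 0xFA) = 0xE5; 0x9C ⊕ 0xE5 = 0x79.
P[2]: S = E(K, 0xE5) = 0xE4; 0x56 ⊕ 0xE4 = 0xB2.
P[3]: S = E(K, 0xE4) = 0xE3; 0x7F ⊕ 0xE3 = 0x9C.

P[0] = 0x73, P[1] = 0x79, P[2] = 0xB2, P[3] = 0x9C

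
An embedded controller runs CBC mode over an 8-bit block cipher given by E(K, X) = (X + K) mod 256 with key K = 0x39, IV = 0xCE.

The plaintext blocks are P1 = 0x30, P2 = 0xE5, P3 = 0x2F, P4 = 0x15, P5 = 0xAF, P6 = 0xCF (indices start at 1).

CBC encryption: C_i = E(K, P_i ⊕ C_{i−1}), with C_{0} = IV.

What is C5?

C5 = 0x67

C1: P1 ⊕ 0xCE = 0xFE; E(K, 0xFE) = 0x37.
C2: P2 ⊕ 0x37 = 0xD2; E(K, 0xD2) = 0x0B.
C3: P3 ⊕ 0x0B = 0x24; E(K, 0x24) = 0x5D.
C4: P4 ⊕ 0x5D = 0x48; E(K, 0x48) = 0x81.
C5: P5 ⊕ 0x81 = 0x2E; E(K, 0x2E) = 0x67.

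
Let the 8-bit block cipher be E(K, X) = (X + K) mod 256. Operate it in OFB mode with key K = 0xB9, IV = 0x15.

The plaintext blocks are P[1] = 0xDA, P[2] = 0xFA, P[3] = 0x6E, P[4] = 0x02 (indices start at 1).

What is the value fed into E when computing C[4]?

0x40

OFB encryption: S_i = E(K, S_{i−1}) with S_{0} = IV; C_i = P_i ⊕ S_i.
C[1]: S = E(K, 0x15) = 0xCE; 0xDA ⊕ 0xCE = 0x14.
C[2]: S = E(K, 0xCE) = 0x87; 0xFA ⊕ 0x87 = 0x7D.
C[3]: S = E(K, 0x87) = 0x40; 0x6E ⊕ 0x40 = 0x2E.
C[4]: S = E(K, 0x40) = 0xF9; 0x02 ⊕ 0xF9 = 0xFB.
So the input to E for block [4] is 0x40.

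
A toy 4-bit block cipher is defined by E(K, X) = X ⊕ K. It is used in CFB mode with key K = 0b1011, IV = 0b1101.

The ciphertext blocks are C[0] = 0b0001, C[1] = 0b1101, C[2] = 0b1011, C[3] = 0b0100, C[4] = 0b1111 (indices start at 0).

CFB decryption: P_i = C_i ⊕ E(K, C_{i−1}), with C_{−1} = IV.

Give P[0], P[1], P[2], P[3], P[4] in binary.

P[0]: E(K, 0b1101) = 0b0110; 0b0001 ⊕ 0b0110 = 0b0111.
P[1]: E(K, 0b0001) = 0b1010; 0b1101 ⊕ 0b1010 = 0b0111.
P[2]: E(K, 0b1101) = 0b0110; 0b1011 ⊕ 0b0110 = 0b1101.
P[3]: E(K, 0b1011) = 0b0000; 0b0100 ⊕ 0b0000 = 0b0100.
P[4]: E(K, 0b0100) = 0b1111; 0b1111 ⊕ 0b1111 = 0b0000.

P[0] = 0b0111, P[1] = 0b0111, P[2] = 0b1101, P[3] = 0b0100, P[4] = 0b0000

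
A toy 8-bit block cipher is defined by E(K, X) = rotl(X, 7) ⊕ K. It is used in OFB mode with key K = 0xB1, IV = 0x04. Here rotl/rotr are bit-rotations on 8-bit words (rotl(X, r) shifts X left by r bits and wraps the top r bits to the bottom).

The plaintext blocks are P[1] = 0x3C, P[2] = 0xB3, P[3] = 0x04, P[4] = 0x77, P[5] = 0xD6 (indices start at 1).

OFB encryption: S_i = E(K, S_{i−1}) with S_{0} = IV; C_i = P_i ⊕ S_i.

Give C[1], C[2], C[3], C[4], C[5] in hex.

C[1]: S = E(K, 0x04) = 0xB3; 0x3C ⊕ 0xB3 = 0x8F.
C[2]: S = E(K, 0xB3) = 0x68; 0xB3 ⊕ 0x68 = 0xDB.
C[3]: S = E(K, 0x68) = 0x85; 0x04 ⊕ 0x85 = 0x81.
C[4]: S = E(K, 0x85) = 0x73; 0x77 ⊕ 0x73 = 0x04.
C[5]: S = E(K, 0x73) = 0x08; 0xD6 ⊕ 0x08 = 0xDE.

C[1] = 0x8F, C[2] = 0xDB, C[3] = 0x81, C[4] = 0x04, C[5] = 0xDE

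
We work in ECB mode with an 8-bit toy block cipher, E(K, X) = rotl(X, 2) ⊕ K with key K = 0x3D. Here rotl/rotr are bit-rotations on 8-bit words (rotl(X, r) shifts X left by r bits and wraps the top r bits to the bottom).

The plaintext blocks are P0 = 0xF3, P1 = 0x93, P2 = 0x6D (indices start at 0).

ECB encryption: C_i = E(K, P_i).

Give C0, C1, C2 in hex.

C0 = 0xF2, C1 = 0x73, C2 = 0x88

C0: E(K, 0xF3) = 0xF2.
C1: E(K, 0x93) = 0x73.
C2: E(K, 0x6D) = 0x88.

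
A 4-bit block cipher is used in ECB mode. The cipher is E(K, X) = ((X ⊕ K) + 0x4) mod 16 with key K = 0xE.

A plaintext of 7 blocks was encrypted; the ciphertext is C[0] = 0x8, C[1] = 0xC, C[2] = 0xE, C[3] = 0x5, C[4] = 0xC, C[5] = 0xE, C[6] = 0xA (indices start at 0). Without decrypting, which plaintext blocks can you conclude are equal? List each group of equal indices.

ECB encrypts each block independently with the same key, so equal ciphertext blocks imply equal plaintext blocks.
C[1] = C[4] = 0xC, so P[1] = P[4].
C[2] = C[5] = 0xE, so P[2] = P[5].

P[1] = P[4]; P[2] = P[5]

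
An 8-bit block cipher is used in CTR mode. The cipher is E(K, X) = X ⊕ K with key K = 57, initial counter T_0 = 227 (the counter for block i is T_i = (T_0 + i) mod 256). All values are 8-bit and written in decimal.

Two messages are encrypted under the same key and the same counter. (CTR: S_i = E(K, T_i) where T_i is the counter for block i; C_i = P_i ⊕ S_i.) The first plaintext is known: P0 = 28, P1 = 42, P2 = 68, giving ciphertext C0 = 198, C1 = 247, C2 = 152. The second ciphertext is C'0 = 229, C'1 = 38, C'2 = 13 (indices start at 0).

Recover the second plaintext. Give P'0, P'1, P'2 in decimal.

In CTR with a reused counter, both messages share the same keystream S_i, so C_i ⊕ C'_i = P_i ⊕ P'_i and thus P'_i = P_i ⊕ C_i ⊕ C'_i.
P'0: 28 ⊕ 198 ⊕ 229 = 63.
P'1: 42 ⊕ 247 ⊕ 38 = 251.
P'2: 68 ⊕ 152 ⊕ 13 = 209.

P'0 = 63, P'1 = 251, P'2 = 209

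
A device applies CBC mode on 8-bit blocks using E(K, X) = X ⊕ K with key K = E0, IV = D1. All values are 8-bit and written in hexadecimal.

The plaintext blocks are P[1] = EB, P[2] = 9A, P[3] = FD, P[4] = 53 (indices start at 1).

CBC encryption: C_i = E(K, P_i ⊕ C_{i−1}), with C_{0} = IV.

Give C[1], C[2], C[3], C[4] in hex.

C[1]: P[1] ⊕ D1 = 3A; E(K, 3A) = DA.
C[2]: P[2] ⊕ DA = 40; E(K, 40) = A0.
C[3]: P[3] ⊕ A0 = 5D; E(K, 5D) = BD.
C[4]: P[4] ⊕ BD = EE; E(K, EE) = 0E.

C[1] = DA, C[2] = A0, C[3] = BD, C[4] = 0E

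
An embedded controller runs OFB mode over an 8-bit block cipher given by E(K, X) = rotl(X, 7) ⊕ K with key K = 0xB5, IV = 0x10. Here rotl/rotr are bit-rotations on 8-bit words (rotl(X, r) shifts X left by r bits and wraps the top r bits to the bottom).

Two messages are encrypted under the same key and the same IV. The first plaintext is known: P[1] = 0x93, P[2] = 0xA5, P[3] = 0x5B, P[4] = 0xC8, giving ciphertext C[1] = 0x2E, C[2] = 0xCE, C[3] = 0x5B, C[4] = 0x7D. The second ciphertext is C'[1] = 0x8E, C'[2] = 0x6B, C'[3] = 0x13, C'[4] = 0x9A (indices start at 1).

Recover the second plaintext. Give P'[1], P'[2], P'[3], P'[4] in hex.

P'[1] = 0x33, P'[2] = 0x00, P'[3] = 0x13, P'[4] = 0x2F

In OFB with a reused IV, both messages share the same keystream S_i, so C_i ⊕ C'_i = P_i ⊕ P'_i and thus P'_i = P_i ⊕ C_i ⊕ C'_i.
P'[1]: 0x93 ⊕ 0x2E ⊕ 0x8E = 0x33.
P'[2]: 0xA5 ⊕ 0xCE ⊕ 0x6B = 0x00.
P'[3]: 0x5B ⊕ 0x5B ⊕ 0x13 = 0x13.
P'[4]: 0xC8 ⊕ 0x7D ⊕ 0x9A = 0x2F.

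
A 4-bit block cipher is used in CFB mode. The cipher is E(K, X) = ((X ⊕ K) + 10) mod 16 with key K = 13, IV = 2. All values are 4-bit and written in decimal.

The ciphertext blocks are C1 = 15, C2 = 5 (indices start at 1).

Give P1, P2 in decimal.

P1 = 6, P2 = 9

CFB decryption: P_i = C_i ⊕ E(K, C_{i−1}), with C_{0} = IV.
P1: E(K, 2) = 9; 15 ⊕ 9 = 6.
P2: E(K, 15) = 12; 5 ⊕ 12 = 9.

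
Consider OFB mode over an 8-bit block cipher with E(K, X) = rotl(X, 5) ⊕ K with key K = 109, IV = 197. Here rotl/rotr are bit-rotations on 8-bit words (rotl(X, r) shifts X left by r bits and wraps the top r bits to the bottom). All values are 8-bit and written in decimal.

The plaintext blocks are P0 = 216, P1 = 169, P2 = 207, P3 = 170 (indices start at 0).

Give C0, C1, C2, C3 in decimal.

C0 = 13, C1 = 126, C2 = 88, C3 = 53

OFB encryption: S_i = E(K, S_{i−1}) with S_{−1} = IV; C_i = P_i ⊕ S_i.
C0: S = E(K, 197) = 213; 216 ⊕ 213 = 13.
C1: S = E(K, 213) = 215; 169 ⊕ 215 = 126.
C2: S = E(K, 215) = 151; 207 ⊕ 151 = 88.
C3: S = E(K, 151) = 159; 170 ⊕ 159 = 53.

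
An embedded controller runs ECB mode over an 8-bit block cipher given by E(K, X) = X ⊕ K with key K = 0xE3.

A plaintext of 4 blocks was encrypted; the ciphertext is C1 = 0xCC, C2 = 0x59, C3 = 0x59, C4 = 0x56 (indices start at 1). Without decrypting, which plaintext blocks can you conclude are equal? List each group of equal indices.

P2 = P3

ECB encrypts each block independently with the same key, so equal ciphertext blocks imply equal plaintext blocks.
C2 = C3 = 0x59, so P2 = P3.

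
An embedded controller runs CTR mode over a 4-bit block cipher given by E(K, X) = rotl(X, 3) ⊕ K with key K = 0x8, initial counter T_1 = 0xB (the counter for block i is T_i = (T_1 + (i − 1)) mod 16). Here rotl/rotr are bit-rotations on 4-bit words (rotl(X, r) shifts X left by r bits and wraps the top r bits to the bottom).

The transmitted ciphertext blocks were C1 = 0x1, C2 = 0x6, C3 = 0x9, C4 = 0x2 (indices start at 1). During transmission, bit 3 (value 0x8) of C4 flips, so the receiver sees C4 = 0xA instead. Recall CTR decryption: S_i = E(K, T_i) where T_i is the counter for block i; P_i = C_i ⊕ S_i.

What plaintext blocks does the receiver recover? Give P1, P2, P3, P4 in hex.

Only C4 changed, to 0xA. In CTR, a change in C_i flips the same bit in P_i only; the keystream is unaffected. Decrypting the received ciphertext:
P1: T = 0xB, S = E(K, T) = 0x5; 0x1 ⊕ 0x5 = 0x4.
P2: T = 0xC, S = E(K, T) = 0xE; 0x6 ⊕ 0xE = 0x8.
P3: T = 0xD, S = E(K, T) = 0x6; 0x9 ⊕ 0x6 = 0xF.
P4: T = 0xE, S = E(K, T) = 0xF; 0xA ⊕ 0xF = 0x5.
Blocks that differ from the original plaintext: P4.

P1 = 0x4, P2 = 0x8, P3 = 0xF, P4 = 0x5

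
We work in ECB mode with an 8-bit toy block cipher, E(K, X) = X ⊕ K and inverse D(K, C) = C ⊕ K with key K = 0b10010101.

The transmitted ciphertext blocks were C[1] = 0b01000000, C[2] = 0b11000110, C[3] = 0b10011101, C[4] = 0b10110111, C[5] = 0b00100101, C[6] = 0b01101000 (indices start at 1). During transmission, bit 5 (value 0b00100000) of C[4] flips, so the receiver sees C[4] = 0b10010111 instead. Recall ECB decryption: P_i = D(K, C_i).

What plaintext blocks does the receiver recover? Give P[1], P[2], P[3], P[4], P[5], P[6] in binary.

Only C[4] changed, to 0b10010111. In ECB, a change in C_i affects only P_i. Decrypting the received ciphertext:
P[1]: D(K, 0b01000000) = 0b11010101.
P[2]: D(K, 0b11000110) = 0b01010011.
P[3]: D(K, 0b10011101) = 0b00001000.
P[4]: D(K, 0b10010111) = 0b00000010.
P[5]: D(K, 0b00100101) = 0b10110000.
P[6]: D(K, 0b01101000) = 0b11111101.
Blocks that differ from the original plaintext: P[4].

P[1] = 0b11010101, P[2] = 0b01010011, P[3] = 0b00001000, P[4] = 0b00000010, P[5] = 0b10110000, P[6] = 0b11111101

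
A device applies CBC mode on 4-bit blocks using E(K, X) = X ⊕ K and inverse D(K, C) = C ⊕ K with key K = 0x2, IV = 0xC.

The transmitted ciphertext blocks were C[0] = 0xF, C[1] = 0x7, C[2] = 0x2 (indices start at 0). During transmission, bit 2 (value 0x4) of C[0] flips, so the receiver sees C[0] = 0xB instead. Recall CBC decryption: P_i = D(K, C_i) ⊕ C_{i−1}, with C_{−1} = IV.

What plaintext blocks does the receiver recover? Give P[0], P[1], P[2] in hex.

P[0] = 0x5, P[1] = 0xE, P[2] = 0x7

Only C[0] changed, to 0xB. In CBC, a change in C_i garbles P_i and flips the same bit in P_{i+1}. Decrypting the received ciphertext:
P[0]: D(K, 0xB) = 0x9; 0x9 ⊕ 0xC = 0x5.
P[1]: D(K, 0x7) = 0x5; 0x5 ⊕ 0xB = 0xE.
P[2]: D(K, 0x2) = 0x0; 0x0 ⊕ 0x7 = 0x7.
Blocks that differ from the original plaintext: P[0], P[1].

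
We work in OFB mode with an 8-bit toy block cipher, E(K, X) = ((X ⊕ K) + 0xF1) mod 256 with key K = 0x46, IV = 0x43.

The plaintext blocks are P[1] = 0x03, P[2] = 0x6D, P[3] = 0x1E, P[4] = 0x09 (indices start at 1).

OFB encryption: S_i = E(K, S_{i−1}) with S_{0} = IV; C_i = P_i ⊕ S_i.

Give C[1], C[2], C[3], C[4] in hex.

C[1]: S = E(K, 0x43) = 0xF6; 0x03 ⊕ 0xF6 = 0xF5.
C[2]: S = E(K, 0xF6) = 0xA1; 0x6D ⊕ 0xA1 = 0xCC.
C[3]: S = E(K, 0xA1) = 0xD8; 0x1E ⊕ 0xD8 = 0xC6.
C[4]: S = E(K, 0xD8) = 0x8F; 0x09 ⊕ 0x8F = 0x86.

C[1] = 0xF5, C[2] = 0xCC, C[3] = 0xC6, C[4] = 0x86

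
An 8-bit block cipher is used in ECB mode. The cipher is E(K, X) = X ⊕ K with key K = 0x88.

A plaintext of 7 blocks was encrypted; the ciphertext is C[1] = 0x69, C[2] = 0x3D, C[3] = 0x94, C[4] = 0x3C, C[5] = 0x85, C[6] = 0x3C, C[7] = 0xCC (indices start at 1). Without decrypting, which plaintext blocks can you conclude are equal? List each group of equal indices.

ECB encrypts each block independently with the same key, so equal ciphertext blocks imply equal plaintext blocks.
C[4] = C[6] = 0x3C, so P[4] = P[6].

P[4] = P[6]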